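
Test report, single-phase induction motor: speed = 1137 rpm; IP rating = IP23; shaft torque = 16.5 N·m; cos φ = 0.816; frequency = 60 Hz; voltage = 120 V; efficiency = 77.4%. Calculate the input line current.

ω = 2π×1137/60 = 119.1 rad/s; P_out = τω = 16.5 × 119.1 = 1965 W
P_in = P_out / η = 1965 / 0.774 = 2539 W
I = P_in / (V·cosφ) = 2539 / (120 × 0.816) = 25.9 A

25.9 A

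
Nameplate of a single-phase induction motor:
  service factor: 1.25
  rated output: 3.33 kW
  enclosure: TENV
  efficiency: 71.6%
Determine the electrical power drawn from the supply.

4.65 kW

P_out = 3330 W
P_in = P_out/η = 3330/0.716 = 4651 W = 4.65 kW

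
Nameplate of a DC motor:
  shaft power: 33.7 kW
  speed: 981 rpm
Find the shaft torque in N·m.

ω = 2π × 981/60 = 102.7 rad/s
τ = P/ω = 33700/102.7 = 328 N·m

328 N·m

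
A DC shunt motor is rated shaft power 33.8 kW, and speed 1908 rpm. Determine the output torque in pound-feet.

125 lb·ft

ω = 2π × 1908/60 = 199.8 rad/s
τ = P/ω = 33800/199.8 = 169.2 N·m
In lb·ft: 169.2/1.356 = 125 lb·ft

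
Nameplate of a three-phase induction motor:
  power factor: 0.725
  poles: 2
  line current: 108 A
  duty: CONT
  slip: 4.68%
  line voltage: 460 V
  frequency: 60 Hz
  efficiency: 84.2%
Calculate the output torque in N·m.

P_in = √3·V·I·cosφ = 1.732 × 460 × 108 × 0.725 = 62383 W
P_out = η·P_in = 0.842 × 62383 = 52526 W
n_s = 120×60/2 = 3600 rpm; n = 3600×(1−0.0468) = 3432 rpm
ω = 2π×3432/60 = 359.4 rad/s
τ = P_out/ω = 52526/359.4 = 146 N·m

146 N·m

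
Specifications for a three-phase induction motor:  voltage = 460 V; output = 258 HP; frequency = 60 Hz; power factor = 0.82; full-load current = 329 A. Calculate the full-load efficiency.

89.5 %

P_out = 258 × 746 = 192468 W
P_in = √3·V_L·I_L·cosφ = 1.732 × 460 × 329 × 0.82 = 214939 W
η = P_out / P_in = 192468 / 214939 = 0.895 = 89.5%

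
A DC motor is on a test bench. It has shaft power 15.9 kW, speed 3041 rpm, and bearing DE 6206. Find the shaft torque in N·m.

ω = 2π × 3041/60 = 318.5 rad/s
τ = P/ω = 15900/318.5 = 49.9 N·m

49.9 N·m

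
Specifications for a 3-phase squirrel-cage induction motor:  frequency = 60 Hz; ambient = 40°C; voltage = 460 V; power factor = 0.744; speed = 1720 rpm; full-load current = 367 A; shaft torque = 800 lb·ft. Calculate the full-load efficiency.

89.8 %

τ = 800 lb·ft × 1.356 = 1085 N·m
ω = 2π × 1720/60 = 180.1 rad/s; P_out = τω = 1085 × 180.1 = 195409 W
P_in = √3·V_L·I_L·cosφ = 1.732 × 460 × 367 × 0.744 = 217543 W
η = P_out / P_in = 195409 / 217543 = 0.898 = 89.8%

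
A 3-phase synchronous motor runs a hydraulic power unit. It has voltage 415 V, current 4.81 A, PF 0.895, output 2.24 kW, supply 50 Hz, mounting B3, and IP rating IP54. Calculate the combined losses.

854 W

P_in = √3·V·I·cosφ = 1.732×415×4.81×0.895 = 3094 W
P_out = 2240 W
Losses = P_in − P_out = 3094 − 2240 = 854 W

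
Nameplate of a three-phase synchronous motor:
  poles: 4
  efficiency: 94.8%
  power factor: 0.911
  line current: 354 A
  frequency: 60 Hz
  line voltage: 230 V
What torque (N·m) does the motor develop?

646 N·m

P_in = √3·V·I·cosφ = 1.732 × 230 × 354 × 0.911 = 128469 W
P_out = η·P_in = 0.948 × 128469 = 121789 W
n = n_s = 120×60/4 = 1800 rpm (synchronous)
ω = 2π×1800/60 = 188.5 rad/s
τ = P_out/ω = 121789/188.5 = 646 N·m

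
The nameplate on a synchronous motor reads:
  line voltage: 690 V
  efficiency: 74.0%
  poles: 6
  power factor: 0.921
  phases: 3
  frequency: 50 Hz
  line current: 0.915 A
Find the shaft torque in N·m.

7.12 N·m

P_in = √3·V·I·cosφ = 1.732 × 690 × 0.915 × 0.921 = 1007 W
P_out = η·P_in = 0.74 × 1007 = 745 W
n = n_s = 120×50/6 = 1000 rpm (synchronous)
ω = 2π×1000/60 = 104.7 rad/s
τ = P_out/ω = 745/104.7 = 7.12 N·m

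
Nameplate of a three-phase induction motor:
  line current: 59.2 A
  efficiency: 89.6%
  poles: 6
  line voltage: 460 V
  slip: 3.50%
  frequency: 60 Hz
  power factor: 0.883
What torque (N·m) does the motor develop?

P_in = √3·V·I·cosφ = 1.732 × 460 × 59.2 × 0.883 = 41647 W
P_out = η·P_in = 0.896 × 41647 = 37316 W
n_s = 120×60/6 = 1200 rpm; n = 1200×(1−0.035) = 1158 rpm
ω = 2π×1158/60 = 121.3 rad/s
τ = P_out/ω = 37316/121.3 = 308 N·m

308 N·m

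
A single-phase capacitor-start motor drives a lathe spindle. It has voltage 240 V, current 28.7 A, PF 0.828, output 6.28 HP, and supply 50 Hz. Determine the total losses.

1.02 kW

P_in = V·I·cosφ = 240×28.7×0.828 = 5703 W
P_out = 6.28×746 = 4685 W
Losses = P_in − P_out = 5703 − 4685 = 1018 W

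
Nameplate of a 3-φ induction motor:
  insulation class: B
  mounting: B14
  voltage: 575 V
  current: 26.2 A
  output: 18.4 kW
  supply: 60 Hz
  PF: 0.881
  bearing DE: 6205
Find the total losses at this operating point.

P_in = √3·V·I·cosφ = 1.732×575×26.2×0.881 = 22988 W
P_out = 18400 W
Losses = P_in − P_out = 22988 − 18400 = 4588 W

4.59 kW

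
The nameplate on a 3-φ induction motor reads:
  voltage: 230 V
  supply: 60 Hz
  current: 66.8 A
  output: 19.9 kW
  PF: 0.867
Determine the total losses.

P_in = √3·V·I·cosφ = 1.732×230×66.8×0.867 = 23071 W
P_out = 19900 W
Losses = P_in − P_out = 23071 − 19900 = 3171 W

3.17 kW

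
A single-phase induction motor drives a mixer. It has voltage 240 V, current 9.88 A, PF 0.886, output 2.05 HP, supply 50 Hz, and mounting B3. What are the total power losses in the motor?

P_in = V·I·cosφ = 240×9.88×0.886 = 2101 W
P_out = 2.05×746 = 1529 W
Losses = P_in − P_out = 2101 − 1529 = 572 W

572 W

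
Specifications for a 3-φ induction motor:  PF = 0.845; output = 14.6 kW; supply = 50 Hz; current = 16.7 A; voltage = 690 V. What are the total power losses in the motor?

2.26 kW

P_in = √3·V·I·cosφ = 1.732×690×16.7×0.845 = 16864 W
P_out = 14600 W
Losses = P_in − P_out = 16864 − 14600 = 2264 W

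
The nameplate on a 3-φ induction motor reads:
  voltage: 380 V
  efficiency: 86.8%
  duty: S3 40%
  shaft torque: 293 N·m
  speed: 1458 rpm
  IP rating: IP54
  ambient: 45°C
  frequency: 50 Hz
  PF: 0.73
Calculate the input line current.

ω = 2π×1458/60 = 152.7 rad/s; P_out = τω = 293 × 152.7 = 44741 W
P_in = P_out / η = 44741 / 0.868 = 51545 W
I_L = P_in / (√3·V_L·cosφ) = 51545 / (1.732 × 380 × 0.73) = 107 A

107 A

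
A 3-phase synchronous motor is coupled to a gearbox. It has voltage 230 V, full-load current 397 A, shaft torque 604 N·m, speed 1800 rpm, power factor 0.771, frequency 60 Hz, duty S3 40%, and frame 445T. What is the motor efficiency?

93.4 %

ω = 2π × 1800/60 = 188.5 rad/s; P_out = τω = 604 × 188.5 = 113854 W
P_in = √3·V_L·I_L·cosφ = 1.732 × 230 × 397 × 0.771 = 121933 W
η = P_out / P_in = 113854 / 121933 = 0.934 = 93.4%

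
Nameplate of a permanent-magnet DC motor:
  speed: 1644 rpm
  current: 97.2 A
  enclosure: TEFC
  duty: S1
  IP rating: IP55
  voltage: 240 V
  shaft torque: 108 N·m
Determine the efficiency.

79.7 %

ω = 2π × 1644/60 = 172.2 rad/s; P_out = τω = 108 × 172.2 = 18598 W
P_in = V·I = 240 × 97.2 = 23328 W
η = P_out / P_in = 18598 / 23328 = 0.797 = 79.7%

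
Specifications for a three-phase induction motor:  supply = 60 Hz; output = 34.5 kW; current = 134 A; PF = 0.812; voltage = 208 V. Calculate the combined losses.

4.7 kW

P_in = √3·V·I·cosφ = 1.732×208×134×0.812 = 39199 W
P_out = 34500 W
Losses = P_in − P_out = 39199 − 34500 = 4699 W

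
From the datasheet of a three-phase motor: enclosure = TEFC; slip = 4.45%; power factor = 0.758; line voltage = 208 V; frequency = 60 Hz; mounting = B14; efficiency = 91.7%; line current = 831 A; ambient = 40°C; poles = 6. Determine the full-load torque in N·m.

P_in = √3·V·I·cosφ = 1.732 × 208 × 831 × 0.758 = 226925 W
P_out = η·P_in = 0.917 × 226925 = 208090 W
n_s = 120×60/6 = 1200 rpm; n = 1200×(1−0.0445) = 1147 rpm
ω = 2π×1147/60 = 120.1 rad/s
τ = P_out/ω = 208090/120.1 = 1730 N·m

1730 N·m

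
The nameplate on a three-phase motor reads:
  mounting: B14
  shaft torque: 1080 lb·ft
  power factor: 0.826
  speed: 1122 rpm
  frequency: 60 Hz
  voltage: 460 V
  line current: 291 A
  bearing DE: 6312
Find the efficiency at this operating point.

τ = 1080 lb·ft × 1.356 = 1464 N·m
ω = 2π × 1122/60 = 117.5 rad/s; P_out = τω = 1464 × 117.5 = 172020 W
P_in = √3·V_L·I_L·cosφ = 1.732 × 460 × 291 × 0.826 = 191504 W
η = P_out / P_in = 172020 / 191504 = 0.898 = 89.8%

89.8 %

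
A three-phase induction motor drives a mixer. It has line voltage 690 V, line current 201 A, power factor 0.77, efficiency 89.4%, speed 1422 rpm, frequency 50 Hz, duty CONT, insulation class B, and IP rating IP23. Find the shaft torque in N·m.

P_in = √3·V·I·cosφ = 1.732 × 690 × 201 × 0.77 = 184963 W
P_out = η·P_in = 0.894 × 184963 = 165357 W
n = 1422 rpm
ω = 2π×1422/60 = 148.9 rad/s
τ = P_out/ω = 165357/148.9 = 1110 N·m

1110 N·m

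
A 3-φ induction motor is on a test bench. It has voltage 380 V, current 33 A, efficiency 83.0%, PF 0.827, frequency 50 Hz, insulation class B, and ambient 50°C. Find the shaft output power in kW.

P_in = √3·V·I·cosφ = 1.732 × 380 × 33 × 0.827 = 17962 W
P_out = η·P_in = 0.83 × 17962 = 14908 W

14.9 kW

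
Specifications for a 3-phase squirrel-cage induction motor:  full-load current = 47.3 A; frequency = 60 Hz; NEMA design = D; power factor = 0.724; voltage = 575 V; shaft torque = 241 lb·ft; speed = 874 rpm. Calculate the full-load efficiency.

87.7 %

τ = 241 lb·ft × 1.356 = 326.8 N·m
ω = 2π × 874/60 = 91.53 rad/s; P_out = τω = 326.8 × 91.53 = 29912 W
P_in = √3·V_L·I_L·cosφ = 1.732 × 575 × 47.3 × 0.724 = 34105 W
η = P_out / P_in = 29912 / 34105 = 0.877 = 87.7%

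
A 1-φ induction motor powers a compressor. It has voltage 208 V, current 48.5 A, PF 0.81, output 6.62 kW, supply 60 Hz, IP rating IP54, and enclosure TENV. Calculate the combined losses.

1550 W

P_in = V·I·cosφ = 208×48.5×0.81 = 8171 W
P_out = 6620 W
Losses = P_in − P_out = 8171 − 6620 = 1551 W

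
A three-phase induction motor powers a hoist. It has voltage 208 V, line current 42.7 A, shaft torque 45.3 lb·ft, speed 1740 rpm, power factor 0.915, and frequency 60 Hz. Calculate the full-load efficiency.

79.5 %

τ = 45.3 lb·ft × 1.356 = 61.43 N·m
ω = 2π × 1740/60 = 182.2 rad/s; P_out = τω = 61.43 × 182.2 = 11193 W
P_in = √3·V_L·I_L·cosφ = 1.732 × 208 × 42.7 × 0.915 = 14075 W
η = P_out / P_in = 11193 / 14075 = 0.795 = 79.5%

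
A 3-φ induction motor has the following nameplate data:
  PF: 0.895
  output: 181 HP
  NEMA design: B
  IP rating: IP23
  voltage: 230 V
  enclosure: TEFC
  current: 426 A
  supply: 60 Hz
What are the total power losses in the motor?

16.9 kW

P_in = √3·V·I·cosφ = 1.732×230×426×0.895 = 151883 W
P_out = 181×746 = 135026 W
Losses = P_in − P_out = 151883 − 135026 = 16857 W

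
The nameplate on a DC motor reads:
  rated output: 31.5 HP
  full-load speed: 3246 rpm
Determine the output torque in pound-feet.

51 lb·ft

P_out = 31.5 × 746 = 23499 W
ω = 2π × 3246/60 = 339.9 rad/s
τ = P_out/ω = 23499/339.9 = 69.14 N·m
In lb·ft: 69.14/1.356 = 51 lb·ft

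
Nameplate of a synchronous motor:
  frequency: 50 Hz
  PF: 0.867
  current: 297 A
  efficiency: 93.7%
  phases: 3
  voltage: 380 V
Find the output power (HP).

213 HP

P_in = √3·V·I·cosφ = 1.732 × 380 × 297 × 0.867 = 169476 W
P_out = η·P_in = 0.937 × 169476 = 158799 W
= 158799/746 = 213 HP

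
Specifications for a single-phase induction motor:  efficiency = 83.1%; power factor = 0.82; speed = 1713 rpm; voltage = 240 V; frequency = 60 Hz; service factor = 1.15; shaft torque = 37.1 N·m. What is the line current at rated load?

ω = 2π×1713/60 = 179.4 rad/s; P_out = τω = 37.1 × 179.4 = 6656 W
P_in = P_out / η = 6656 / 0.831 = 8010 W
I = P_in / (V·cosφ) = 8010 / (240 × 0.82) = 40.7 A

40.7 A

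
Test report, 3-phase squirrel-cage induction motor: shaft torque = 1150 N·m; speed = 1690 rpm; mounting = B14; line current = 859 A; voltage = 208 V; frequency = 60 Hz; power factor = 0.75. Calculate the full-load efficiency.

87.7 %

ω = 2π × 1690/60 = 177 rad/s; P_out = τω = 1150 × 177 = 203550 W
P_in = √3·V_L·I_L·cosφ = 1.732 × 208 × 859 × 0.75 = 232095 W
η = P_out / P_in = 203550 / 232095 = 0.877 = 87.7%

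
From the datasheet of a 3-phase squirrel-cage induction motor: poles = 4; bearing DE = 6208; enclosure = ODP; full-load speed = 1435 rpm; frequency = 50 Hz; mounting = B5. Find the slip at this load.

4.3 %

n_s = 120f/p = 120×50/4 = 1500 rpm
s = (n_s − n)/n_s = (1500 − 1435)/1500 = 0.0433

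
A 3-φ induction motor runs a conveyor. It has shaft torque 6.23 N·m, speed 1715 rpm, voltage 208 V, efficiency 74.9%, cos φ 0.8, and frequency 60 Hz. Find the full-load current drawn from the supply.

5.18 A

ω = 2π×1715/60 = 179.6 rad/s; P_out = τω = 6.23 × 179.6 = 1119 W
P_in = P_out / η = 1119 / 0.749 = 1494 W
I_L = P_in / (√3·V_L·cosφ) = 1494 / (1.732 × 208 × 0.8) = 5.18 A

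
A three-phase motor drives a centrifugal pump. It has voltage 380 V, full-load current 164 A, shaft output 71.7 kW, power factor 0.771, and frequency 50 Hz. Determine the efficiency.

P_out = 71.7 kW = 71700 W
P_in = √3·V_L·I_L·cosφ = 1.732 × 380 × 164 × 0.771 = 83220 W
η = P_out / P_in = 71700 / 83220 = 0.862 = 86.2%

86.2 %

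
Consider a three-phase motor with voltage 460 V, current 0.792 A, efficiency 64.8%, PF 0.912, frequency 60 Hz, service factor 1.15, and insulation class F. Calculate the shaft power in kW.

0.373 kW

P_in = √3·V·I·cosφ = 1.732 × 460 × 0.792 × 0.912 = 575 W
P_out = η·P_in = 0.648 × 575 = 373 W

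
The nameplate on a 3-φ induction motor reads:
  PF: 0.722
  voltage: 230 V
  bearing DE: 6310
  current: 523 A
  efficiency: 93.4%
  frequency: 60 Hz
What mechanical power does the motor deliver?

140 kW

P_in = √3·V·I·cosφ = 1.732 × 230 × 523 × 0.722 = 150423 W
P_out = η·P_in = 0.934 × 150423 = 140495 W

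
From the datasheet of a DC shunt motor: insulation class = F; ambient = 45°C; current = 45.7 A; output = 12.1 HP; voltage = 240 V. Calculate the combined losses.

1940 W

P_in = V·I = 240×45.7 = 10968 W
P_out = 12.1×746 = 9027 W
Losses = P_in − P_out = 10968 − 9027 = 1941 W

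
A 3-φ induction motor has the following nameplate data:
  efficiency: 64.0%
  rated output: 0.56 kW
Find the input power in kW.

P_out = 560 W
P_in = P_out/η = 560/0.64 = 875 W = 0.875 kW

0.875 kW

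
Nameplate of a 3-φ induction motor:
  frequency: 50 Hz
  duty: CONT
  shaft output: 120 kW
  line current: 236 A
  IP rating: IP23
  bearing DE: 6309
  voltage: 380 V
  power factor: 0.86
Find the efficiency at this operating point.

P_out = 120 kW = 120000 W
P_in = √3·V_L·I_L·cosφ = 1.732 × 380 × 236 × 0.86 = 133580 W
η = P_out / P_in = 120000 / 133580 = 0.898 = 89.8%

89.8 %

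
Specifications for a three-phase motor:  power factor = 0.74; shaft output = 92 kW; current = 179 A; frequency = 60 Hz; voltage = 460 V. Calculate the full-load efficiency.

P_out = 92 kW = 92000 W
P_in = √3·V_L·I_L·cosφ = 1.732 × 460 × 179 × 0.74 = 105534 W
η = P_out / P_in = 92000 / 105534 = 0.872 = 87.2%

87.2 %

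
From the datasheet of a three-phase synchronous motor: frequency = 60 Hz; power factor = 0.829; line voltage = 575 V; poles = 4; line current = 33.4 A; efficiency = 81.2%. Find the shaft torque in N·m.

P_in = √3·V·I·cosφ = 1.732 × 575 × 33.4 × 0.829 = 27575 W
P_out = η·P_in = 0.812 × 27575 = 22391 W
n = n_s = 120×60/4 = 1800 rpm (synchronous)
ω = 2π×1800/60 = 188.5 rad/s
τ = P_out/ω = 22391/188.5 = 119 N·m

119 N·m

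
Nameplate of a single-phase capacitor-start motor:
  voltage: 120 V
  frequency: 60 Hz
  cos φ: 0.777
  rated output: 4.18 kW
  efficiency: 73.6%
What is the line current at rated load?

60.9 A

P_out = 4.18 kW = 4180 W
P_in = P_out / η = 4180 / 0.736 = 5679 W
I = P_in / (V·cosφ) = 5679 / (120 × 0.777) = 60.9 A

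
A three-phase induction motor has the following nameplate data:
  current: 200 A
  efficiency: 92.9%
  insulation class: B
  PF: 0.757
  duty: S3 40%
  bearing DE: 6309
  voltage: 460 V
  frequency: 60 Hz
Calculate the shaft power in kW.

P_in = √3·V·I·cosφ = 1.732 × 460 × 200 × 0.757 = 120623 W
P_out = η·P_in = 0.929 × 120623 = 112059 W

112 kW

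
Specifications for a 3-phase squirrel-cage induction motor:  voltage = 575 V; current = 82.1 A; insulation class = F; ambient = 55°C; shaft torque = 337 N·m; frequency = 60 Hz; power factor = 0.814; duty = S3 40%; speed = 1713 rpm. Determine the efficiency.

90.8 %

ω = 2π × 1713/60 = 179.4 rad/s; P_out = τω = 337 × 179.4 = 60458 W
P_in = √3·V_L·I_L·cosφ = 1.732 × 575 × 82.1 × 0.814 = 66555 W
η = P_out / P_in = 60458 / 66555 = 0.908 = 90.8%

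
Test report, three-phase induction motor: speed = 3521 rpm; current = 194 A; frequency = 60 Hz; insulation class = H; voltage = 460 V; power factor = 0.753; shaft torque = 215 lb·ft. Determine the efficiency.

τ = 215 lb·ft × 1.356 = 291.5 N·m
ω = 2π × 3521/60 = 368.7 rad/s; P_out = τω = 291.5 × 368.7 = 107476 W
P_in = √3·V_L·I_L·cosφ = 1.732 × 460 × 194 × 0.753 = 116386 W
η = P_out / P_in = 107476 / 116386 = 0.923 = 92.3%

92.3 %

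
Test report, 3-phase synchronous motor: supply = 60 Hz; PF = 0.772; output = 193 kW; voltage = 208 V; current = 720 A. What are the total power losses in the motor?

7.25 kW

P_in = √3·V·I·cosφ = 1.732×208×720×0.772 = 200245 W
P_out = 193000 W
Losses = P_in − P_out = 200245 − 193000 = 7245 W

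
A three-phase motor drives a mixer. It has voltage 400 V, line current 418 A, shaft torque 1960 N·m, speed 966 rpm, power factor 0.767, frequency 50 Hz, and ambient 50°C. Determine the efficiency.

ω = 2π × 966/60 = 101.2 rad/s; P_out = τω = 1960 × 101.2 = 198352 W
P_in = √3·V_L·I_L·cosφ = 1.732 × 400 × 418 × 0.767 = 222116 W
η = P_out / P_in = 198352 / 222116 = 0.893 = 89.3%

89.3 %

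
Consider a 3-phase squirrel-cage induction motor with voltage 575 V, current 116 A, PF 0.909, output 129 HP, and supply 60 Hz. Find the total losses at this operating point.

8780 W

P_in = √3·V·I·cosφ = 1.732×575×116×0.909 = 105012 W
P_out = 129×746 = 96234 W
Losses = P_in − P_out = 105012 − 96234 = 8778 W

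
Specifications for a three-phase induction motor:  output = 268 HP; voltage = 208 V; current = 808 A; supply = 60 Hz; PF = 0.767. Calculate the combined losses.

P_in = √3·V·I·cosφ = 1.732×208×808×0.767 = 223264 W
P_out = 268×746 = 199928 W
Losses = P_in − P_out = 223264 − 199928 = 23336 W

23300 W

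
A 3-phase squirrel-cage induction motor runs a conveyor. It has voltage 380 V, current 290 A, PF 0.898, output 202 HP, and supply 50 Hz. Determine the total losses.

20700 W

P_in = √3·V·I·cosφ = 1.732×380×290×0.898 = 171398 W
P_out = 202×746 = 150692 W
Losses = P_in − P_out = 171398 − 150692 = 20706 W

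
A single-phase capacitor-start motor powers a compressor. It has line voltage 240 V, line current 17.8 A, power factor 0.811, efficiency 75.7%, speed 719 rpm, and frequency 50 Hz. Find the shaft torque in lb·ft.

25.7 lb·ft

P_in = V·I·cosφ = 240 × 17.8 × 0.811 = 3465 W
P_out = η·P_in = 0.757 × 3465 = 2623 W
n = 719 rpm
ω = 2π×719/60 = 75.29 rad/s
τ = P_out/ω = 2623/75.29 = 34.84 N·m
In lb·ft: 34.84/1.356 = 25.7 lb·ft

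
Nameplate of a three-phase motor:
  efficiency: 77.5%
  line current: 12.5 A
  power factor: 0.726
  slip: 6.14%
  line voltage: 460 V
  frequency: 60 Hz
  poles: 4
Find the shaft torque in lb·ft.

P_in = √3·V·I·cosφ = 1.732 × 460 × 12.5 × 0.726 = 7230 W
P_out = η·P_in = 0.775 × 7230 = 5603 W
n_s = 120×60/4 = 1800 rpm; n = 1800×(1−0.0614) = 1689 rpm
ω = 2π×1689/60 = 176.9 rad/s
τ = P_out/ω = 5603/176.9 = 31.67 N·m
In lb·ft: 31.67/1.356 = 23.4 lb·ft

23.4 lb·ft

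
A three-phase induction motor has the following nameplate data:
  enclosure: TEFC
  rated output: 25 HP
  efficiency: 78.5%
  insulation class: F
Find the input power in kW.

23.8 kW

P_out = 25 × 746 = 18650 W
P_in = P_out/η = 18650/0.785 = 23758 W = 23.8 kW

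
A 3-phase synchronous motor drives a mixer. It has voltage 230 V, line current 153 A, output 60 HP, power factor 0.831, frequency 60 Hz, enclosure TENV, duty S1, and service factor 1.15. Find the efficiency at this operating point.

88.4 %

P_out = 60 × 746 = 44760 W
P_in = √3·V_L·I_L·cosφ = 1.732 × 230 × 153 × 0.831 = 50649 W
η = P_out / P_in = 44760 / 50649 = 0.884 = 88.4%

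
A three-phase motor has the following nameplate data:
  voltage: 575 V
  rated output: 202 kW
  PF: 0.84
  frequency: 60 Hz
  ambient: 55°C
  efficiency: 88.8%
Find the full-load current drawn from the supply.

272 A

P_out = 202 kW = 202000 W
P_in = P_out / η = 202000 / 0.888 = 227477 W
I_L = P_in / (√3·V_L·cosφ) = 227477 / (1.732 × 575 × 0.84) = 272 A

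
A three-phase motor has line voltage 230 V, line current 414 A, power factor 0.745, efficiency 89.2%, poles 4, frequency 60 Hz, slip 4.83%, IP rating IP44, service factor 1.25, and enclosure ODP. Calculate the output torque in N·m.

611 N·m

P_in = √3·V·I·cosφ = 1.732 × 230 × 414 × 0.745 = 122866 W
P_out = η·P_in = 0.892 × 122866 = 109596 W
n_s = 120×60/4 = 1800 rpm; n = 1800×(1−0.0483) = 1713 rpm
ω = 2π×1713/60 = 179.4 rad/s
τ = P_out/ω = 109596/179.4 = 611 N·m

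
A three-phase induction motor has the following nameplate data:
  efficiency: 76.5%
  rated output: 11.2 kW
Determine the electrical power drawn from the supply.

14.6 kW

P_out = 11200 W
P_in = P_out/η = 11200/0.765 = 14641 W = 14.6 kW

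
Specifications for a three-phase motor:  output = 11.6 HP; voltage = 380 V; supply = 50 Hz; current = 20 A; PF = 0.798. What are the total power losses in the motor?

P_in = √3·V·I·cosφ = 1.732×380×20×0.798 = 10504 W
P_out = 11.6×746 = 8654 W
Losses = P_in − P_out = 10504 − 8654 = 1850 W

1850 W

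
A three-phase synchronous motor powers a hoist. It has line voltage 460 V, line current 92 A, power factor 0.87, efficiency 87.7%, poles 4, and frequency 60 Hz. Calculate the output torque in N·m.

297 N·m

P_in = √3·V·I·cosφ = 1.732 × 460 × 92 × 0.87 = 63769 W
P_out = η·P_in = 0.877 × 63769 = 55925 W
n = n_s = 120×60/4 = 1800 rpm (synchronous)
ω = 2π×1800/60 = 188.5 rad/s
τ = P_out/ω = 55925/188.5 = 297 N·m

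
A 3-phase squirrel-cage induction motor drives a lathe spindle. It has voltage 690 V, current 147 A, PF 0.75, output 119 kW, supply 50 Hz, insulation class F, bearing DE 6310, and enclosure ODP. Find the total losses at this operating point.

12800 W

P_in = √3·V·I·cosφ = 1.732×690×147×0.75 = 131758 W
P_out = 119000 W
Losses = P_in − P_out = 131758 − 119000 = 12758 W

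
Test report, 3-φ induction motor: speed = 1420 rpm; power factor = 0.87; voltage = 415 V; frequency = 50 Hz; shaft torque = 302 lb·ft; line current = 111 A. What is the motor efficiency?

87.7 %

τ = 302 lb·ft × 1.356 = 409.5 N·m
ω = 2π × 1420/60 = 148.7 rad/s; P_out = τω = 409.5 × 148.7 = 60893 W
P_in = √3·V_L·I_L·cosφ = 1.732 × 415 × 111 × 0.87 = 69413 W
η = P_out / P_in = 60893 / 69413 = 0.877 = 87.7%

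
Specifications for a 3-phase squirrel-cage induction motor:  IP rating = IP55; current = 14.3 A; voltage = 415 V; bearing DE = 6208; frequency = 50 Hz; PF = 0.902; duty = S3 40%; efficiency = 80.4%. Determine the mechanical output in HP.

9.99 HP

P_in = √3·V·I·cosφ = 1.732 × 415 × 14.3 × 0.902 = 9271 W
P_out = η·P_in = 0.804 × 9271 = 7454 W
= 7454/746 = 9.99 HP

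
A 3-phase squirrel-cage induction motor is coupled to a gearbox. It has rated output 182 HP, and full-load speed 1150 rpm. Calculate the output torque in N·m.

1130 N·m

P_out = 182 × 746 = 135772 W
ω = 2π × 1150/60 = 120.4 rad/s
τ = P_out/ω = 135772/120.4 = 1130 N·m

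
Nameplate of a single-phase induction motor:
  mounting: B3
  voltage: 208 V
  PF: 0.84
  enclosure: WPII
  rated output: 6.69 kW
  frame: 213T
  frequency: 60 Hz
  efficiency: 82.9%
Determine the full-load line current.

P_out = 6.69 kW = 6690 W
P_in = P_out / η = 6690 / 0.829 = 8070 W
I = P_in / (V·cosφ) = 8070 / (208 × 0.84) = 46.2 A

46.2 A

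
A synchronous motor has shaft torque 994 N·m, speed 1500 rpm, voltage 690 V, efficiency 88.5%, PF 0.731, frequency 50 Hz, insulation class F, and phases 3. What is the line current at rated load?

ω = 2π×1500/60 = 157.1 rad/s; P_out = τω = 994 × 157.1 = 156157 W
P_in = P_out / η = 156157 / 0.885 = 176449 W
I_L = P_in / (√3·V_L·cosφ) = 176449 / (1.732 × 690 × 0.731) = 202 A

202 A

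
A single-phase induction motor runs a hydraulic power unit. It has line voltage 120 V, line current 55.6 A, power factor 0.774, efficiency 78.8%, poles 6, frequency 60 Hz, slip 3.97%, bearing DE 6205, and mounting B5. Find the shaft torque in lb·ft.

P_in = V·I·cosφ = 120 × 55.6 × 0.774 = 5164 W
P_out = η·P_in = 0.788 × 5164 = 4069 W
n_s = 120×60/6 = 1200 rpm; n = 1200×(1−0.0397) = 1152 rpm
ω = 2π×1152/60 = 120.6 rad/s
τ = P_out/ω = 4069/120.6 = 33.74 N·m
In lb·ft: 33.74/1.356 = 24.9 lb·ft

24.9 lb·ft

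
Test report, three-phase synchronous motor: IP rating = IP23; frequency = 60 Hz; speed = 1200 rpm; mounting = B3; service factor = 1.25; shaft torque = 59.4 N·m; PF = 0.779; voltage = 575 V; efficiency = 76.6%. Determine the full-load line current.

12.6 A

ω = 2π×1200/60 = 125.7 rad/s; P_out = τω = 59.4 × 125.7 = 7467 W
P_in = P_out / η = 7467 / 0.766 = 9748 W
I_L = P_in / (√3·V_L·cosφ) = 9748 / (1.732 × 575 × 0.779) = 12.6 A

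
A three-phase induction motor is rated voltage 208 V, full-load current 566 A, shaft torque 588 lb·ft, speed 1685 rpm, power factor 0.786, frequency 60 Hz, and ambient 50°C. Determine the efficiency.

τ = 588 lb·ft × 1.356 = 797.3 N·m
ω = 2π × 1685/60 = 176.5 rad/s; P_out = τω = 797.3 × 176.5 = 140723 W
P_in = √3·V_L·I_L·cosφ = 1.732 × 208 × 566 × 0.786 = 160269 W
η = P_out / P_in = 140723 / 160269 = 0.878 = 87.8%

87.8 %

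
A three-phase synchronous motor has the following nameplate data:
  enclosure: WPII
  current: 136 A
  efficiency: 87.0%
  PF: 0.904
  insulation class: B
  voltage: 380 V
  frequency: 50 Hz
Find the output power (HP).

P_in = √3·V·I·cosφ = 1.732 × 380 × 136 × 0.904 = 80917 W
P_out = η·P_in = 0.87 × 80917 = 70398 W
= 70398/746 = 94.4 HP

94.4 HP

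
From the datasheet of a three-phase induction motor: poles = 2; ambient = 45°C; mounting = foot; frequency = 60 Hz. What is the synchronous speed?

3600 rpm

n_s = 120f/p = 120×60/2 = 3600 rpm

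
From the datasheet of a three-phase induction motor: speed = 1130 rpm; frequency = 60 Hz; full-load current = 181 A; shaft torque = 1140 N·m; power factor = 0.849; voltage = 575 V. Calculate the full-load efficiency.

88.1 %

ω = 2π × 1130/60 = 118.3 rad/s; P_out = τω = 1140 × 118.3 = 134862 W
P_in = √3·V_L·I_L·cosφ = 1.732 × 575 × 181 × 0.849 = 153039 W
η = P_out / P_in = 134862 / 153039 = 0.881 = 88.1%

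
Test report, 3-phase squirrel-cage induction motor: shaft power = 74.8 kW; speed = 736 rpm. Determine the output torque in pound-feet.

ω = 2π × 736/60 = 77.07 rad/s
τ = P/ω = 74800/77.07 = 970.5 N·m
In lb·ft: 970.5/1.356 = 716 lb·ft

716 lb·ft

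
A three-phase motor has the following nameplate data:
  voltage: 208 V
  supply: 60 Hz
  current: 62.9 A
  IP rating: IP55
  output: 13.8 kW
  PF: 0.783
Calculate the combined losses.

P_in = √3·V·I·cosφ = 1.732×208×62.9×0.783 = 17743 W
P_out = 13800 W
Losses = P_in − P_out = 17743 − 13800 = 3943 W

3940 W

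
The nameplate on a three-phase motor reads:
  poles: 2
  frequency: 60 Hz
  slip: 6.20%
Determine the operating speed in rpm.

3377 rpm

n_s = 120f/p = 120×60/2 = 3600 rpm
n = n_s(1 − s) = 3600 × (1 − 0.062) = 3377 rpm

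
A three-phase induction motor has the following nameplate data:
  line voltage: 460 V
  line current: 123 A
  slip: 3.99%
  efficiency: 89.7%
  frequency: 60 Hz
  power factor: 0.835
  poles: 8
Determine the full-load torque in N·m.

811 N·m

P_in = √3·V·I·cosφ = 1.732 × 460 × 123 × 0.835 = 81827 W
P_out = η·P_in = 0.897 × 81827 = 73399 W
n_s = 120×60/8 = 900 rpm; n = 900×(1−0.0399) = 864 rpm
ω = 2π×864/60 = 90.48 rad/s
τ = P_out/ω = 73399/90.48 = 811 N·m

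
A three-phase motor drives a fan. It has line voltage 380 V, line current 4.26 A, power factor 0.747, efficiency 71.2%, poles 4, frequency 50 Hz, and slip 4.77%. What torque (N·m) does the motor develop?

9.97 N·m

P_in = √3·V·I·cosφ = 1.732 × 380 × 4.26 × 0.747 = 2094 W
P_out = η·P_in = 0.712 × 2094 = 1491 W
n_s = 120×50/4 = 1500 rpm; n = 1500×(1−0.0477) = 1428 rpm
ω = 2π×1428/60 = 149.5 rad/s
τ = P_out/ω = 1491/149.5 = 9.97 N·m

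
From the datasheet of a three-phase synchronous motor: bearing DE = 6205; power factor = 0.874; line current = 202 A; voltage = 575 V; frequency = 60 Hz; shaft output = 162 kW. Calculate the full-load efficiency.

92.1 %

P_out = 162 kW = 162000 W
P_in = √3·V_L·I_L·cosφ = 1.732 × 575 × 202 × 0.874 = 175824 W
η = P_out / P_in = 162000 / 175824 = 0.921 = 92.1%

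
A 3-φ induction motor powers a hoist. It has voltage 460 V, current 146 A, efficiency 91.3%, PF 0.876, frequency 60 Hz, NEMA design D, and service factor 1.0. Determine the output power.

93 kW

P_in = √3·V·I·cosφ = 1.732 × 460 × 146 × 0.876 = 101897 W
P_out = η·P_in = 0.913 × 101897 = 93032 W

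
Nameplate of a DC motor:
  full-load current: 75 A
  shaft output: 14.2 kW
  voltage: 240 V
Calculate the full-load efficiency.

P_out = 14.2 kW = 14200 W
P_in = V·I = 240 × 75 = 18000 W
η = P_out / P_in = 14200 / 18000 = 0.789 = 78.9%

78.9 %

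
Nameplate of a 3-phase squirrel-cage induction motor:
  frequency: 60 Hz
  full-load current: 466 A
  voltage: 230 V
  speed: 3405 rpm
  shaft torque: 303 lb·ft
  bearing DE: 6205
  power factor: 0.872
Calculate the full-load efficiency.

τ = 303 lb·ft × 1.356 = 410.9 N·m
ω = 2π × 3405/60 = 356.6 rad/s; P_out = τω = 410.9 × 356.6 = 146527 W
P_in = √3·V_L·I_L·cosφ = 1.732 × 230 × 466 × 0.872 = 161874 W
η = P_out / P_in = 146527 / 161874 = 0.905 = 90.5%

90.5 %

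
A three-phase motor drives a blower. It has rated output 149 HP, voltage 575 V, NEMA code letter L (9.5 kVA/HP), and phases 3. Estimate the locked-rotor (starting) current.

S_LR = 9.5 × 149 = 1415.5 kVA
I_LR = S_LR/(√3·V_L) = 1415500/(1.732×575) = 1420 A

1420 A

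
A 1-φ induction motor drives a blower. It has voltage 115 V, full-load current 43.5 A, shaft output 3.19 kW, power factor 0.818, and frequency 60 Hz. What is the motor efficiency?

78.0 %

P_out = 3.19 kW = 3190 W
P_in = V·I·cosφ = 115 × 43.5 × 0.818 = 4092 W
η = P_out / P_in = 3190 / 4092 = 0.780 = 78.0%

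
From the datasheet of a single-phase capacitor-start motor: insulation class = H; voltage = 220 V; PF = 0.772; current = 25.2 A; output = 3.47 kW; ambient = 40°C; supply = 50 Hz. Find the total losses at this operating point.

810 W

P_in = V·I·cosφ = 220×25.2×0.772 = 4280 W
P_out = 3470 W
Losses = P_in − P_out = 4280 − 3470 = 810 W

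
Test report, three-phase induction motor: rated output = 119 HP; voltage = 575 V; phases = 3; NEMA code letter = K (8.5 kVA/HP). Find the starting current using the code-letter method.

S_LR = 8.5 × 119 = 1011.5 kVA
I_LR = S_LR/(√3·V_L) = 1011500/(1.732×575) = 1020 A

1020 A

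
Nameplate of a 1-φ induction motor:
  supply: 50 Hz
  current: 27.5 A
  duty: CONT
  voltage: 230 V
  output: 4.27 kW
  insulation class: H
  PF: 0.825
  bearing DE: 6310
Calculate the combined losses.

P_in = V·I·cosφ = 230×27.5×0.825 = 5218 W
P_out = 4270 W
Losses = P_in − P_out = 5218 − 4270 = 948 W

948 W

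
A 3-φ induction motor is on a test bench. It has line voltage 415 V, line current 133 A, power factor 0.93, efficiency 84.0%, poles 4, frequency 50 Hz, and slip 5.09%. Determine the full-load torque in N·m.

501 N·m

P_in = √3·V·I·cosφ = 1.732 × 415 × 133 × 0.93 = 88906 W
P_out = η·P_in = 0.84 × 88906 = 74681 W
n_s = 120×50/4 = 1500 rpm; n = 1500×(1−0.0509) = 1424 rpm
ω = 2π×1424/60 = 149.1 rad/s
τ = P_out/ω = 74681/149.1 = 501 N·m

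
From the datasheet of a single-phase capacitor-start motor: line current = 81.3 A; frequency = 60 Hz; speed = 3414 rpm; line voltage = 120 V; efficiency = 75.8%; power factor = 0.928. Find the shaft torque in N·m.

19.2 N·m

P_in = V·I·cosφ = 120 × 81.3 × 0.928 = 9054 W
P_out = η·P_in = 0.758 × 9054 = 6863 W
n = 3414 rpm
ω = 2π×3414/60 = 357.5 rad/s
τ = P_out/ω = 6863/357.5 = 19.2 N·m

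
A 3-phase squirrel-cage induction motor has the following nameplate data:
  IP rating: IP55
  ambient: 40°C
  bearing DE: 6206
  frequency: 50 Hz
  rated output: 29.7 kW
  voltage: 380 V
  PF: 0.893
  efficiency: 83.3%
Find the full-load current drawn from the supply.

P_out = 29.7 kW = 29700 W
P_in = P_out / η = 29700 / 0.833 = 35654 W
I_L = P_in / (√3·V_L·cosφ) = 35654 / (1.732 × 380 × 0.893) = 60.7 A

60.7 A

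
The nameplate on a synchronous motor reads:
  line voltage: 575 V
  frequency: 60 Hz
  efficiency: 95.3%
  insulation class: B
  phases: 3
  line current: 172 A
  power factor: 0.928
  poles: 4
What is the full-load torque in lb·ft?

P_in = √3·V·I·cosφ = 1.732 × 575 × 172 × 0.928 = 158962 W
P_out = η·P_in = 0.953 × 158962 = 151491 W
n = n_s = 120×60/4 = 1800 rpm (synchronous)
ω = 2π×1800/60 = 188.5 rad/s
τ = P_out/ω = 151491/188.5 = 803.7 N·m
In lb·ft: 803.7/1.356 = 593 lb·ft

593 lb·ft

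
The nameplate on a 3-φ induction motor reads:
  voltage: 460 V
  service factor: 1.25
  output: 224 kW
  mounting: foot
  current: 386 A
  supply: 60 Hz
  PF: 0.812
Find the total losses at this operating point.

25.7 kW

P_in = √3·V·I·cosφ = 1.732×460×386×0.812 = 249718 W
P_out = 224000 W
Losses = P_in − P_out = 249718 − 224000 = 25718 W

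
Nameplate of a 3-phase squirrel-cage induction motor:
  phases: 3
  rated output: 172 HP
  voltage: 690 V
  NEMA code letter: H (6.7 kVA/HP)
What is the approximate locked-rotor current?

964 A

S_LR = 6.7 × 172 = 1152.4 kVA
I_LR = S_LR/(√3·V_L) = 1152400/(1.732×690) = 964 A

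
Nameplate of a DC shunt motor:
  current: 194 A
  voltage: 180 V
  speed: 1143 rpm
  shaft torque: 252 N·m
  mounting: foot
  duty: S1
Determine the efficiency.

ω = 2π × 1143/60 = 119.7 rad/s; P_out = τω = 252 × 119.7 = 30164 W
P_in = V·I = 180 × 194 = 34920 W
η = P_out / P_in = 30164 / 34920 = 0.864 = 86.4%

86.4 %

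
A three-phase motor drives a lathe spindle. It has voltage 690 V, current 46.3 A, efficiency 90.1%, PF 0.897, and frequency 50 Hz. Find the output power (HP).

59.9 HP

P_in = √3·V·I·cosφ = 1.732 × 690 × 46.3 × 0.897 = 49633 W
P_out = η·P_in = 0.901 × 49633 = 44719 W
= 44719/746 = 59.9 HP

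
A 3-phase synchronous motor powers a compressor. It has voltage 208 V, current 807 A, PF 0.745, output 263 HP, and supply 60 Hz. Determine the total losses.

P_in = √3·V·I·cosφ = 1.732×208×807×0.745 = 216591 W
P_out = 263×746 = 196198 W
Losses = P_in − P_out = 216591 − 196198 = 20393 W

20.4 kW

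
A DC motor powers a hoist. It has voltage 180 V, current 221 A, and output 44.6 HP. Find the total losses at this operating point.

6.51 kW

P_in = V·I = 180×221 = 39780 W
P_out = 44.6×746 = 33272 W
Losses = P_in − P_out = 39780 − 33272 = 6508 W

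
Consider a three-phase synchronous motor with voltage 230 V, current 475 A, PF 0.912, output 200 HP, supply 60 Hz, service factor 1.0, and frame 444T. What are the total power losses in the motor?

23400 W

P_in = √3·V·I·cosφ = 1.732×230×475×0.912 = 172570 W
P_out = 200×746 = 149200 W
Losses = P_in − P_out = 172570 − 149200 = 23370 W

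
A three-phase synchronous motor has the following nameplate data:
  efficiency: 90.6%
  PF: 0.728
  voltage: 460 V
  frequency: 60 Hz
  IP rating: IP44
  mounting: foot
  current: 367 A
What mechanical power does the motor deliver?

193 kW

P_in = √3·V·I·cosφ = 1.732 × 460 × 367 × 0.728 = 212864 W
P_out = η·P_in = 0.906 × 212864 = 192855 W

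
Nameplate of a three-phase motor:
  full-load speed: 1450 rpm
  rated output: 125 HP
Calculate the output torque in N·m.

614 N·m

P_out = 125 × 746 = 93250 W
ω = 2π × 1450/60 = 151.8 rad/s
τ = P_out/ω = 93250/151.8 = 614 N·m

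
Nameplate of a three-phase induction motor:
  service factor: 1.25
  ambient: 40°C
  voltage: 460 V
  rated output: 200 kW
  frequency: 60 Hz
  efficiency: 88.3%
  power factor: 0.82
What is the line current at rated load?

347 A

P_out = 200 kW = 200000 W
P_in = P_out / η = 200000 / 0.883 = 226501 W
I_L = P_in / (√3·V_L·cosφ) = 226501 / (1.732 × 460 × 0.82) = 347 A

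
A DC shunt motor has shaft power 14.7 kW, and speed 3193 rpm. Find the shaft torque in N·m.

44 N·m

ω = 2π × 3193/60 = 334.4 rad/s
τ = P/ω = 14700/334.4 = 44 N·m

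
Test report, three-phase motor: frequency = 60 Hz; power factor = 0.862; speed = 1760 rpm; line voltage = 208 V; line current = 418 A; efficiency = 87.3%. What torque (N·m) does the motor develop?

615 N·m

P_in = √3·V·I·cosφ = 1.732 × 208 × 418 × 0.862 = 129806 W
P_out = η·P_in = 0.873 × 129806 = 113321 W
n = 1760 rpm
ω = 2π×1760/60 = 184.3 rad/s
τ = P_out/ω = 113321/184.3 = 615 N·m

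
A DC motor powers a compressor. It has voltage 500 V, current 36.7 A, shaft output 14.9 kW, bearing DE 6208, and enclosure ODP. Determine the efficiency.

81.2 %

P_out = 14.9 kW = 14900 W
P_in = V·I = 500 × 36.7 = 18350 W
η = P_out / P_in = 14900 / 18350 = 0.812 = 81.2%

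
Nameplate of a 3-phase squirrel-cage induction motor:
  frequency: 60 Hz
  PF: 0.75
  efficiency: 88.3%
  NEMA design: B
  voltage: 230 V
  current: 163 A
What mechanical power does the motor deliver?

P_in = √3·V·I·cosφ = 1.732 × 230 × 163 × 0.75 = 48700 W
P_out = η·P_in = 0.883 × 48700 = 43002 W

43 kW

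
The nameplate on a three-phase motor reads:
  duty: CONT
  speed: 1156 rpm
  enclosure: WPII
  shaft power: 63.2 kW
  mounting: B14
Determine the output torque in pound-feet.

ω = 2π × 1156/60 = 121.1 rad/s
τ = P/ω = 63200/121.1 = 521.9 N·m
In lb·ft: 521.9/1.356 = 385 lb·ft

385 lb·ft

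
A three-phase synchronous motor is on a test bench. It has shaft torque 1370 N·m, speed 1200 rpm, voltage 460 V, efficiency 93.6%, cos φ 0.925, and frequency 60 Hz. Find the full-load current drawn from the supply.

ω = 2π×1200/60 = 125.7 rad/s; P_out = τω = 1370 × 125.7 = 172209 W
P_in = P_out / η = 172209 / 0.936 = 183984 W
I_L = P_in / (√3·V_L·cosφ) = 183984 / (1.732 × 460 × 0.925) = 250 A

250 A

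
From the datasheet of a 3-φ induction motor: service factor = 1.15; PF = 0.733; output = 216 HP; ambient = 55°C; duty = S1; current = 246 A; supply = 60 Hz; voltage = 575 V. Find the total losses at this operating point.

18.4 kW

P_in = √3·V·I·cosφ = 1.732×575×246×0.733 = 179579 W
P_out = 216×746 = 161136 W
Losses = P_in − P_out = 179579 − 161136 = 18443 W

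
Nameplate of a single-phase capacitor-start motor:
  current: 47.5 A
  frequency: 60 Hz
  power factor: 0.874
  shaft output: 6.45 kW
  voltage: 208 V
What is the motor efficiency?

P_out = 6.45 kW = 6450 W
P_in = V·I·cosφ = 208 × 47.5 × 0.874 = 8635 W
η = P_out / P_in = 6450 / 8635 = 0.747 = 74.7%

74.7 %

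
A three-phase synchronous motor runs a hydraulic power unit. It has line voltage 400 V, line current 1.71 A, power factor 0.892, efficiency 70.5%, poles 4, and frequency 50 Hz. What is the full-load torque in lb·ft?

3.5 lb·ft

P_in = √3·V·I·cosφ = 1.732 × 400 × 1.71 × 0.892 = 1057 W
P_out = η·P_in = 0.705 × 1057 = 745 W
n = n_s = 120×50/4 = 1500 rpm (synchronous)
ω = 2π×1500/60 = 157.1 rad/s
τ = P_out/ω = 745/157.1 = 4.742 N·m
In lb·ft: 4.742/1.356 = 3.5 lb·ft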